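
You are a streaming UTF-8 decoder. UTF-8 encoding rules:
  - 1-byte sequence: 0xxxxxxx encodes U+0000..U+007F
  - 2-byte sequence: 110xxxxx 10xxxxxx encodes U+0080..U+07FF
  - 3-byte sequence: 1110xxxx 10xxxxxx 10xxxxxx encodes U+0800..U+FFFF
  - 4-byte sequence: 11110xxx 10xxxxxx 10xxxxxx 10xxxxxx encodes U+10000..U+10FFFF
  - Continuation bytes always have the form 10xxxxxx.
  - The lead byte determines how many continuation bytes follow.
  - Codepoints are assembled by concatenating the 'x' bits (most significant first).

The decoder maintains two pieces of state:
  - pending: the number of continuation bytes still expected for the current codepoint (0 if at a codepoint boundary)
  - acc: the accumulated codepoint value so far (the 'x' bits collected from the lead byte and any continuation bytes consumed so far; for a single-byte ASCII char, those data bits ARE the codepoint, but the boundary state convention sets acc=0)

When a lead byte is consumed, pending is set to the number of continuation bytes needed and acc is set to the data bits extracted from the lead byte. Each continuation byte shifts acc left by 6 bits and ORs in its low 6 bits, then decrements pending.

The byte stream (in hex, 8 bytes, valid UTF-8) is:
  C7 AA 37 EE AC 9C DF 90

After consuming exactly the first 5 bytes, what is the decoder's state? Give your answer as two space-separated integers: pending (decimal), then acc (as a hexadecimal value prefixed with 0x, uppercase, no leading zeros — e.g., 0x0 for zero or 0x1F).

Byte[0]=C7: 2-byte lead. pending=1, acc=0x7
Byte[1]=AA: continuation. acc=(acc<<6)|0x2A=0x1EA, pending=0
Byte[2]=37: 1-byte. pending=0, acc=0x0
Byte[3]=EE: 3-byte lead. pending=2, acc=0xE
Byte[4]=AC: continuation. acc=(acc<<6)|0x2C=0x3AC, pending=1

Answer: 1 0x3AC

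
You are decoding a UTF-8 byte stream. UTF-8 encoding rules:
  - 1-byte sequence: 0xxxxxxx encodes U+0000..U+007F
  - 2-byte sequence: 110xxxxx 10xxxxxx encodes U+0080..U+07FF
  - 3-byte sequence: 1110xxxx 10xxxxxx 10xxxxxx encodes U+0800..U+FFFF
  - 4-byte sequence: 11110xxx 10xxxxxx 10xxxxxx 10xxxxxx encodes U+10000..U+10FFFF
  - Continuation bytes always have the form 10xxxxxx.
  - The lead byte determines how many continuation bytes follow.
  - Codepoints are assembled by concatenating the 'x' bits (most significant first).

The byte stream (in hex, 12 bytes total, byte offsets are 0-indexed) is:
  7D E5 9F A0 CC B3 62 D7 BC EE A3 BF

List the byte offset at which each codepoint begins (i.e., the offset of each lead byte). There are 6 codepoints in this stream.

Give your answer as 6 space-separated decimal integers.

Byte[0]=7D: 1-byte ASCII. cp=U+007D
Byte[1]=E5: 3-byte lead, need 2 cont bytes. acc=0x5
Byte[2]=9F: continuation. acc=(acc<<6)|0x1F=0x15F
Byte[3]=A0: continuation. acc=(acc<<6)|0x20=0x57E0
Completed: cp=U+57E0 (starts at byte 1)
Byte[4]=CC: 2-byte lead, need 1 cont bytes. acc=0xC
Byte[5]=B3: continuation. acc=(acc<<6)|0x33=0x333
Completed: cp=U+0333 (starts at byte 4)
Byte[6]=62: 1-byte ASCII. cp=U+0062
Byte[7]=D7: 2-byte lead, need 1 cont bytes. acc=0x17
Byte[8]=BC: continuation. acc=(acc<<6)|0x3C=0x5FC
Completed: cp=U+05FC (starts at byte 7)
Byte[9]=EE: 3-byte lead, need 2 cont bytes. acc=0xE
Byte[10]=A3: continuation. acc=(acc<<6)|0x23=0x3A3
Byte[11]=BF: continuation. acc=(acc<<6)|0x3F=0xE8FF
Completed: cp=U+E8FF (starts at byte 9)

Answer: 0 1 4 6 7 9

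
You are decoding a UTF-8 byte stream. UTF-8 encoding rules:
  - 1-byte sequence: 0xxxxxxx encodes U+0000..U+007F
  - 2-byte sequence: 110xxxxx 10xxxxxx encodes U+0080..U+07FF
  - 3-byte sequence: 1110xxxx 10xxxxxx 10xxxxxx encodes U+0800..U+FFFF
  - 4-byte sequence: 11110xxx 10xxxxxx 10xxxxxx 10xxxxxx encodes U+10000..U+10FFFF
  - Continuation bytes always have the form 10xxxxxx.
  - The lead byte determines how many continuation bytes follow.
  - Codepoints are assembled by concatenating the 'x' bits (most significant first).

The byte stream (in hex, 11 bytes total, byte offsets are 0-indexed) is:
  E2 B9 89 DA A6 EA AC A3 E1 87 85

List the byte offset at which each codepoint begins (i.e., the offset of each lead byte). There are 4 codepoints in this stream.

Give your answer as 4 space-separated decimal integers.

Answer: 0 3 5 8

Derivation:
Byte[0]=E2: 3-byte lead, need 2 cont bytes. acc=0x2
Byte[1]=B9: continuation. acc=(acc<<6)|0x39=0xB9
Byte[2]=89: continuation. acc=(acc<<6)|0x09=0x2E49
Completed: cp=U+2E49 (starts at byte 0)
Byte[3]=DA: 2-byte lead, need 1 cont bytes. acc=0x1A
Byte[4]=A6: continuation. acc=(acc<<6)|0x26=0x6A6
Completed: cp=U+06A6 (starts at byte 3)
Byte[5]=EA: 3-byte lead, need 2 cont bytes. acc=0xA
Byte[6]=AC: continuation. acc=(acc<<6)|0x2C=0x2AC
Byte[7]=A3: continuation. acc=(acc<<6)|0x23=0xAB23
Completed: cp=U+AB23 (starts at byte 5)
Byte[8]=E1: 3-byte lead, need 2 cont bytes. acc=0x1
Byte[9]=87: continuation. acc=(acc<<6)|0x07=0x47
Byte[10]=85: continuation. acc=(acc<<6)|0x05=0x11C5
Completed: cp=U+11C5 (starts at byte 8)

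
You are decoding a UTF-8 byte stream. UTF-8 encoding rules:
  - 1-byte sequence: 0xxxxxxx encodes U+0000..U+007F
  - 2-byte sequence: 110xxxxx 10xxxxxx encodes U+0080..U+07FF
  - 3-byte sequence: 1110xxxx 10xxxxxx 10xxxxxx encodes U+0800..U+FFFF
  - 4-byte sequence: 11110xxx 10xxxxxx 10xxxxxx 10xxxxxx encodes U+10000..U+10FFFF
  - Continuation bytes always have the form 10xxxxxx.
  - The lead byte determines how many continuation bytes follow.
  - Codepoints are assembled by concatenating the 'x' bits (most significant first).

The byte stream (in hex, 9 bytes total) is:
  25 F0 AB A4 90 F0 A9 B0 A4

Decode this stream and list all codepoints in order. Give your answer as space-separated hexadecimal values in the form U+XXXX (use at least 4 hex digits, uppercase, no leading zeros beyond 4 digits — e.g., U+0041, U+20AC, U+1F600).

Byte[0]=25: 1-byte ASCII. cp=U+0025
Byte[1]=F0: 4-byte lead, need 3 cont bytes. acc=0x0
Byte[2]=AB: continuation. acc=(acc<<6)|0x2B=0x2B
Byte[3]=A4: continuation. acc=(acc<<6)|0x24=0xAE4
Byte[4]=90: continuation. acc=(acc<<6)|0x10=0x2B910
Completed: cp=U+2B910 (starts at byte 1)
Byte[5]=F0: 4-byte lead, need 3 cont bytes. acc=0x0
Byte[6]=A9: continuation. acc=(acc<<6)|0x29=0x29
Byte[7]=B0: continuation. acc=(acc<<6)|0x30=0xA70
Byte[8]=A4: continuation. acc=(acc<<6)|0x24=0x29C24
Completed: cp=U+29C24 (starts at byte 5)

Answer: U+0025 U+2B910 U+29C24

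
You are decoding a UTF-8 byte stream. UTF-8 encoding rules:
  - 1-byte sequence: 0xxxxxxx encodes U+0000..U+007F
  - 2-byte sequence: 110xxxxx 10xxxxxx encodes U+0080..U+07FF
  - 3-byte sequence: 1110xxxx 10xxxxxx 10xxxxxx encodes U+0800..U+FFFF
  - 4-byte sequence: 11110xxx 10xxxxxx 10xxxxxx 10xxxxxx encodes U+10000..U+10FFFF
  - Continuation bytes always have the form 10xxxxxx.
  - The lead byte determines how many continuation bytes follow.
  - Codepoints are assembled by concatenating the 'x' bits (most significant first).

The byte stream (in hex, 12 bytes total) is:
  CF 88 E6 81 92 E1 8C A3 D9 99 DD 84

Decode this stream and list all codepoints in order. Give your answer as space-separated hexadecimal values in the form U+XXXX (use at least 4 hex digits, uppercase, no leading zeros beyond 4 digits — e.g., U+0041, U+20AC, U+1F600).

Answer: U+03C8 U+6052 U+1323 U+0659 U+0744

Derivation:
Byte[0]=CF: 2-byte lead, need 1 cont bytes. acc=0xF
Byte[1]=88: continuation. acc=(acc<<6)|0x08=0x3C8
Completed: cp=U+03C8 (starts at byte 0)
Byte[2]=E6: 3-byte lead, need 2 cont bytes. acc=0x6
Byte[3]=81: continuation. acc=(acc<<6)|0x01=0x181
Byte[4]=92: continuation. acc=(acc<<6)|0x12=0x6052
Completed: cp=U+6052 (starts at byte 2)
Byte[5]=E1: 3-byte lead, need 2 cont bytes. acc=0x1
Byte[6]=8C: continuation. acc=(acc<<6)|0x0C=0x4C
Byte[7]=A3: continuation. acc=(acc<<6)|0x23=0x1323
Completed: cp=U+1323 (starts at byte 5)
Byte[8]=D9: 2-byte lead, need 1 cont bytes. acc=0x19
Byte[9]=99: continuation. acc=(acc<<6)|0x19=0x659
Completed: cp=U+0659 (starts at byte 8)
Byte[10]=DD: 2-byte lead, need 1 cont bytes. acc=0x1D
Byte[11]=84: continuation. acc=(acc<<6)|0x04=0x744
Completed: cp=U+0744 (starts at byte 10)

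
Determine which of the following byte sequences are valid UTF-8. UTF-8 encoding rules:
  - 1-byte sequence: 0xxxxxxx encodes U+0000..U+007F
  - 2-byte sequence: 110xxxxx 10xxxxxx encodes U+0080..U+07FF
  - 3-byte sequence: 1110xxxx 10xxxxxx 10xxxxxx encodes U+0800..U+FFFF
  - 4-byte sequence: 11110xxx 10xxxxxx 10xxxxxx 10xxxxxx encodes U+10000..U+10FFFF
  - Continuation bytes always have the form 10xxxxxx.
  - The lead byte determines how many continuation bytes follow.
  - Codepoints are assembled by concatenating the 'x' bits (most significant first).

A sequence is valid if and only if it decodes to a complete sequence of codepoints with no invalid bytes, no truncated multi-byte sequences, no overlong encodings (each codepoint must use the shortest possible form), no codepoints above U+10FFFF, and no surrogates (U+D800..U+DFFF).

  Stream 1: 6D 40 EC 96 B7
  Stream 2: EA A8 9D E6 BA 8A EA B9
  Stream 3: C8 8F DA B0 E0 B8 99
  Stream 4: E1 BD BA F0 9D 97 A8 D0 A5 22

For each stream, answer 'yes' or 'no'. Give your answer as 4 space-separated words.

Stream 1: decodes cleanly. VALID
Stream 2: error at byte offset 8. INVALID
Stream 3: decodes cleanly. VALID
Stream 4: decodes cleanly. VALID

Answer: yes no yes yes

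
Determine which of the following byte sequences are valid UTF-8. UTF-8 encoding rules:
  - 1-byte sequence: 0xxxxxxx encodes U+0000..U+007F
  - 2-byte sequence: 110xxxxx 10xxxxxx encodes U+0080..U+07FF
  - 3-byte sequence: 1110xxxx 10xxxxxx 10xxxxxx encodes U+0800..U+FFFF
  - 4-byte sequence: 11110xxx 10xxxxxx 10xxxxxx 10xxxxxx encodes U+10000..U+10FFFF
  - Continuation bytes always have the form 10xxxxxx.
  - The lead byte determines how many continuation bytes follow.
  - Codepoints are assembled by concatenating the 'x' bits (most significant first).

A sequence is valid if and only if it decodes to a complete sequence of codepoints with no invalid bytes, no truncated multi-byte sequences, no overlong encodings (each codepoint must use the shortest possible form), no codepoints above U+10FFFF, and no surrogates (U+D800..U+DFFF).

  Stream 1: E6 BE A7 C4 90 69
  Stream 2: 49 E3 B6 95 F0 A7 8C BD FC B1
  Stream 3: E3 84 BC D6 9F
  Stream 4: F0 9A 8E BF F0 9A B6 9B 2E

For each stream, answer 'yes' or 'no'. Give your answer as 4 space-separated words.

Answer: yes no yes yes

Derivation:
Stream 1: decodes cleanly. VALID
Stream 2: error at byte offset 8. INVALID
Stream 3: decodes cleanly. VALID
Stream 4: decodes cleanly. VALID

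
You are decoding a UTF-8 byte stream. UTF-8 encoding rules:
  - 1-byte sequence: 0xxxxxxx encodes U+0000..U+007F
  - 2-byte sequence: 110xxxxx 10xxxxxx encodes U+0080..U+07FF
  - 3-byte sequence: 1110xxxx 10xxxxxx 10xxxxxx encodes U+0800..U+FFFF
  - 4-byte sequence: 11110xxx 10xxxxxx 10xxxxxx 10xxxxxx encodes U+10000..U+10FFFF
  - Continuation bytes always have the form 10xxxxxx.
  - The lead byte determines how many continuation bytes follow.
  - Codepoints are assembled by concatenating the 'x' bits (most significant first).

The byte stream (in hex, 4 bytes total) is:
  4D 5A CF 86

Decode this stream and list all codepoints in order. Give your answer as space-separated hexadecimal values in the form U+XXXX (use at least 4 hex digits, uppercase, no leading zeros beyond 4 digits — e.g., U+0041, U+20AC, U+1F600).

Answer: U+004D U+005A U+03C6

Derivation:
Byte[0]=4D: 1-byte ASCII. cp=U+004D
Byte[1]=5A: 1-byte ASCII. cp=U+005A
Byte[2]=CF: 2-byte lead, need 1 cont bytes. acc=0xF
Byte[3]=86: continuation. acc=(acc<<6)|0x06=0x3C6
Completed: cp=U+03C6 (starts at byte 2)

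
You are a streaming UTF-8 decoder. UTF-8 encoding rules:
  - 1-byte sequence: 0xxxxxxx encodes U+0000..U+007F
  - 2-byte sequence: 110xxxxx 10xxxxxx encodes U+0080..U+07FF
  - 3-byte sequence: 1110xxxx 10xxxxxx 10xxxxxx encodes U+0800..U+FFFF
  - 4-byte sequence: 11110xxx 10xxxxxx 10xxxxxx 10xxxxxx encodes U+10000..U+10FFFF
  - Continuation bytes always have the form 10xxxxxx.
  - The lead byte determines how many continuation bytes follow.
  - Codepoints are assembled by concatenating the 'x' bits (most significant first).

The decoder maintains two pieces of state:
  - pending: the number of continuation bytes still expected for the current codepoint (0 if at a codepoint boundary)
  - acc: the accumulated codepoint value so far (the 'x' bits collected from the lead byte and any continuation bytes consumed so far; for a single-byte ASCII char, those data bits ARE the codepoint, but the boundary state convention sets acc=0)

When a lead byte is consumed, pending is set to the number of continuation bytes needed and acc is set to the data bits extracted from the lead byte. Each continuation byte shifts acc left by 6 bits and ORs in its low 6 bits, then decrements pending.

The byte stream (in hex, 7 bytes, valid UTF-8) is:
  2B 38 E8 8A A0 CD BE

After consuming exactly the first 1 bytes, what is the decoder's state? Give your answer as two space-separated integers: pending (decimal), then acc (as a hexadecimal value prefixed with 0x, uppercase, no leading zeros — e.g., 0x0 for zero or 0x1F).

Byte[0]=2B: 1-byte. pending=0, acc=0x0

Answer: 0 0x0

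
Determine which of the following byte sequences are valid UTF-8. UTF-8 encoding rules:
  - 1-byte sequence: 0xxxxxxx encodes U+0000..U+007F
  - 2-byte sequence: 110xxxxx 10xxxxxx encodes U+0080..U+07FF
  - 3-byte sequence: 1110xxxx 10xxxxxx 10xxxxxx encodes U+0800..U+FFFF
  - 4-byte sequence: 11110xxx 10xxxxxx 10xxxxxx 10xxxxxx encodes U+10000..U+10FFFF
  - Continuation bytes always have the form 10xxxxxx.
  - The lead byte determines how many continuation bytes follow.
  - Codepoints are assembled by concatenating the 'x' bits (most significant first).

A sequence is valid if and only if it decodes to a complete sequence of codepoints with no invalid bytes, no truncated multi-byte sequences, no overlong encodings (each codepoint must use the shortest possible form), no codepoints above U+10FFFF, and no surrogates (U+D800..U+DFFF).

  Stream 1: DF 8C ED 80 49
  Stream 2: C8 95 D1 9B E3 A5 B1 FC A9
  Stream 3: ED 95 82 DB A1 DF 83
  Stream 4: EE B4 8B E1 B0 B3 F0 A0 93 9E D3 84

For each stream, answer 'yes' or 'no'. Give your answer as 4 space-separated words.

Answer: no no yes yes

Derivation:
Stream 1: error at byte offset 4. INVALID
Stream 2: error at byte offset 7. INVALID
Stream 3: decodes cleanly. VALID
Stream 4: decodes cleanly. VALID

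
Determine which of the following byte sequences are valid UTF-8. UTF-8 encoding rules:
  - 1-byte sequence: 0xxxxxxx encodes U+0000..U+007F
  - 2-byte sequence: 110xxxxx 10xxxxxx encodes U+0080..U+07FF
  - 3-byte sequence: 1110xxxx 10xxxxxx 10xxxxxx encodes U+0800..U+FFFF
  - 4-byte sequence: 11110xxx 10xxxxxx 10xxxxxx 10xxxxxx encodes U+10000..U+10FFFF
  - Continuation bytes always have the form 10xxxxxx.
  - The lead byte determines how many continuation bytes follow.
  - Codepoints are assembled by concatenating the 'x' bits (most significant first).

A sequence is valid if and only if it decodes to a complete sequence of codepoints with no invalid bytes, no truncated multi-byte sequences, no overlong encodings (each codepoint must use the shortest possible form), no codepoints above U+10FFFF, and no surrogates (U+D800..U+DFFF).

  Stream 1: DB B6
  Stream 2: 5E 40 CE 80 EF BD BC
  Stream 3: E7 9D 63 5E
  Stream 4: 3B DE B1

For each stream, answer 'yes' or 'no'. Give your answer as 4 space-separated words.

Stream 1: decodes cleanly. VALID
Stream 2: decodes cleanly. VALID
Stream 3: error at byte offset 2. INVALID
Stream 4: decodes cleanly. VALID

Answer: yes yes no yes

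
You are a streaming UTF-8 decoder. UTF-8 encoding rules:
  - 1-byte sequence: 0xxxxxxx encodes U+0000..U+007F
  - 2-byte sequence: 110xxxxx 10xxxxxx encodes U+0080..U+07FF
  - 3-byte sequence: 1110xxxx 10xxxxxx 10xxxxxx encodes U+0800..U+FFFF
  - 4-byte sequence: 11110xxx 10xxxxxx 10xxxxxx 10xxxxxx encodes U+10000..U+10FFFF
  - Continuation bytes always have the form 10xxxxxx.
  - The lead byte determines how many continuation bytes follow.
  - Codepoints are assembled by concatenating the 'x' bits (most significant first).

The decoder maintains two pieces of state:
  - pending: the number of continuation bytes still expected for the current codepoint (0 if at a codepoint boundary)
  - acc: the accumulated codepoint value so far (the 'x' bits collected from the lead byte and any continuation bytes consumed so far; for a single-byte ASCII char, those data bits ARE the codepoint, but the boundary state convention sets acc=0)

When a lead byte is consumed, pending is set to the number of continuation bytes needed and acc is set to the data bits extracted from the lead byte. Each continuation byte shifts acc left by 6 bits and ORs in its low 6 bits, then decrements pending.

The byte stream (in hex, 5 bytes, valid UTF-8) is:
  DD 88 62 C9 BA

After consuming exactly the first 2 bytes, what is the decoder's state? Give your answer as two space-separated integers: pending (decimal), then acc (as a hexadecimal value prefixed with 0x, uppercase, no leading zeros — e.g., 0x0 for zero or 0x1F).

Byte[0]=DD: 2-byte lead. pending=1, acc=0x1D
Byte[1]=88: continuation. acc=(acc<<6)|0x08=0x748, pending=0

Answer: 0 0x748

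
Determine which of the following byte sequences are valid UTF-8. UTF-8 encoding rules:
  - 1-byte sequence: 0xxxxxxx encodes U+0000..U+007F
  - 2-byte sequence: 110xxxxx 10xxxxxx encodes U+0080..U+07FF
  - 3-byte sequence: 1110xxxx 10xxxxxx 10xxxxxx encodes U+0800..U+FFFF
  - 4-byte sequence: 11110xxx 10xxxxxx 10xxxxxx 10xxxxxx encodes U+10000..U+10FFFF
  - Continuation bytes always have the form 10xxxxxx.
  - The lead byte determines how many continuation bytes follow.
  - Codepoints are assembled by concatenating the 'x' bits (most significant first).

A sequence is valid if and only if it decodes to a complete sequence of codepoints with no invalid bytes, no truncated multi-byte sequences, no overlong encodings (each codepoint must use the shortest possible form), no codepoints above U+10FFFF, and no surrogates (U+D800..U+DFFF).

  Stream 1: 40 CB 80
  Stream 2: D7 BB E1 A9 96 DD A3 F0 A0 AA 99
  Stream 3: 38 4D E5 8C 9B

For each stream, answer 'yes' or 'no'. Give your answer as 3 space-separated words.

Answer: yes yes yes

Derivation:
Stream 1: decodes cleanly. VALID
Stream 2: decodes cleanly. VALID
Stream 3: decodes cleanly. VALID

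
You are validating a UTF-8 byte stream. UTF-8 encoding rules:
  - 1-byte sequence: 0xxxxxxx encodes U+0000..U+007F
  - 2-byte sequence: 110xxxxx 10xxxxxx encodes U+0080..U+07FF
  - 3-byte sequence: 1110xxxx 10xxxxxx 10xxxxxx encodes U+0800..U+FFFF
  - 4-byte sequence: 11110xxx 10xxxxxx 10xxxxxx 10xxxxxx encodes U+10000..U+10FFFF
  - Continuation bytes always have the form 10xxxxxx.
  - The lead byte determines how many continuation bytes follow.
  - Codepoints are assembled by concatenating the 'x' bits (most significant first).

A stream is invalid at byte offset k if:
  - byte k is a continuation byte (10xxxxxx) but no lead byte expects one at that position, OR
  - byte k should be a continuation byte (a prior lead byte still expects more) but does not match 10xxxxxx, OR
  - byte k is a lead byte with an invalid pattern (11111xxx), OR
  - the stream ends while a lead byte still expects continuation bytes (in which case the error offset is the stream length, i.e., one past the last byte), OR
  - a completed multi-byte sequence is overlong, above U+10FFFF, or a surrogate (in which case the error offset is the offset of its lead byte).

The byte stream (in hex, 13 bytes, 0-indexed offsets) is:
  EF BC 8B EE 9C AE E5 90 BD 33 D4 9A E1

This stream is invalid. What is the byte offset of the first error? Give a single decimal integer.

Answer: 13

Derivation:
Byte[0]=EF: 3-byte lead, need 2 cont bytes. acc=0xF
Byte[1]=BC: continuation. acc=(acc<<6)|0x3C=0x3FC
Byte[2]=8B: continuation. acc=(acc<<6)|0x0B=0xFF0B
Completed: cp=U+FF0B (starts at byte 0)
Byte[3]=EE: 3-byte lead, need 2 cont bytes. acc=0xE
Byte[4]=9C: continuation. acc=(acc<<6)|0x1C=0x39C
Byte[5]=AE: continuation. acc=(acc<<6)|0x2E=0xE72E
Completed: cp=U+E72E (starts at byte 3)
Byte[6]=E5: 3-byte lead, need 2 cont bytes. acc=0x5
Byte[7]=90: continuation. acc=(acc<<6)|0x10=0x150
Byte[8]=BD: continuation. acc=(acc<<6)|0x3D=0x543D
Completed: cp=U+543D (starts at byte 6)
Byte[9]=33: 1-byte ASCII. cp=U+0033
Byte[10]=D4: 2-byte lead, need 1 cont bytes. acc=0x14
Byte[11]=9A: continuation. acc=(acc<<6)|0x1A=0x51A
Completed: cp=U+051A (starts at byte 10)
Byte[12]=E1: 3-byte lead, need 2 cont bytes. acc=0x1
Byte[13]: stream ended, expected continuation. INVALID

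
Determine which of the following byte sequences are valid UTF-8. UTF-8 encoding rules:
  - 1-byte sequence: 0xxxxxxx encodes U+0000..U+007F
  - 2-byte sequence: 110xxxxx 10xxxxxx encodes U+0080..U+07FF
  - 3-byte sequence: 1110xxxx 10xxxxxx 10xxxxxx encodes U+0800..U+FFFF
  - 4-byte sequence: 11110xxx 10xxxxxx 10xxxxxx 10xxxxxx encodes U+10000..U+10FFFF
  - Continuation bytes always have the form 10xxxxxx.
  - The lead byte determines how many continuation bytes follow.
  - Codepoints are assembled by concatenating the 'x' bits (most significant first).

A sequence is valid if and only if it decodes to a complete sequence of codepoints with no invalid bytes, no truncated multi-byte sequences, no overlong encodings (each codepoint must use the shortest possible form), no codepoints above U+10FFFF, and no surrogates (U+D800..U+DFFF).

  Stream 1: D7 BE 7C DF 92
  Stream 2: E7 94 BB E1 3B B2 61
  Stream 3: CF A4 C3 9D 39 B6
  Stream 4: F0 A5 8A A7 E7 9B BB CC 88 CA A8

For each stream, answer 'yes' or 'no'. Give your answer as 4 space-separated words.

Stream 1: decodes cleanly. VALID
Stream 2: error at byte offset 4. INVALID
Stream 3: error at byte offset 5. INVALID
Stream 4: decodes cleanly. VALID

Answer: yes no no yes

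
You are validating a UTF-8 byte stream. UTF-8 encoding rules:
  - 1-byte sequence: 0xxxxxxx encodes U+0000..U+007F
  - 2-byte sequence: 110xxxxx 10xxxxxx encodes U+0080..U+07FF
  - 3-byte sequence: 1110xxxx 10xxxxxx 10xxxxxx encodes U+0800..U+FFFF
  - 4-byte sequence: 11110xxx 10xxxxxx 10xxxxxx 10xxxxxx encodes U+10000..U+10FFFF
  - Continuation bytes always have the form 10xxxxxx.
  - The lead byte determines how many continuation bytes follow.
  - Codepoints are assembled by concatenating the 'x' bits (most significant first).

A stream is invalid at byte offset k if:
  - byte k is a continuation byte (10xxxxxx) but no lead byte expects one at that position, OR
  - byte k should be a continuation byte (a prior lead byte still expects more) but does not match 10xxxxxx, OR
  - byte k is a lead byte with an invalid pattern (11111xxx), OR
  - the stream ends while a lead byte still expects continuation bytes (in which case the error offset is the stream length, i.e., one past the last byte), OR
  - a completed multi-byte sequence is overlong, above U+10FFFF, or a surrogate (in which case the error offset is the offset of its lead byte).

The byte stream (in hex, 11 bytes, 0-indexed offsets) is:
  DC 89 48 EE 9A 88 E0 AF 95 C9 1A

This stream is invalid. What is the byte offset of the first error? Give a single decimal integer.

Answer: 10

Derivation:
Byte[0]=DC: 2-byte lead, need 1 cont bytes. acc=0x1C
Byte[1]=89: continuation. acc=(acc<<6)|0x09=0x709
Completed: cp=U+0709 (starts at byte 0)
Byte[2]=48: 1-byte ASCII. cp=U+0048
Byte[3]=EE: 3-byte lead, need 2 cont bytes. acc=0xE
Byte[4]=9A: continuation. acc=(acc<<6)|0x1A=0x39A
Byte[5]=88: continuation. acc=(acc<<6)|0x08=0xE688
Completed: cp=U+E688 (starts at byte 3)
Byte[6]=E0: 3-byte lead, need 2 cont bytes. acc=0x0
Byte[7]=AF: continuation. acc=(acc<<6)|0x2F=0x2F
Byte[8]=95: continuation. acc=(acc<<6)|0x15=0xBD5
Completed: cp=U+0BD5 (starts at byte 6)
Byte[9]=C9: 2-byte lead, need 1 cont bytes. acc=0x9
Byte[10]=1A: expected 10xxxxxx continuation. INVALID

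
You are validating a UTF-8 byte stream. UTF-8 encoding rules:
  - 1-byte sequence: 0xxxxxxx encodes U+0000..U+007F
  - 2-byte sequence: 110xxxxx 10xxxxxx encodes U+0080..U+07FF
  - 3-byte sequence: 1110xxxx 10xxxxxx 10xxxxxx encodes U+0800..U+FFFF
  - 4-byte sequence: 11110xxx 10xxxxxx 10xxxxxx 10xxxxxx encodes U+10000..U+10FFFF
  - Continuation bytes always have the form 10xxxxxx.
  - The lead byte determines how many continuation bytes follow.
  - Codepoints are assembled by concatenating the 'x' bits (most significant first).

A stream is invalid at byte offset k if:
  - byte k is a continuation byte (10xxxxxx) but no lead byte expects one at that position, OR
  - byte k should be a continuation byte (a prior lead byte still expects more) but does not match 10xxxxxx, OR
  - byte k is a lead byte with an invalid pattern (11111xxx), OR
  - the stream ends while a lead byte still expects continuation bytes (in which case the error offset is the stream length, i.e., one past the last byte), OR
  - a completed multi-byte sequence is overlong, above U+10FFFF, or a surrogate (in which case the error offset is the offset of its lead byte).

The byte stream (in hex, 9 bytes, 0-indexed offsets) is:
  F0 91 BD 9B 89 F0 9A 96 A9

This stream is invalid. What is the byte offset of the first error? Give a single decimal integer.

Answer: 4

Derivation:
Byte[0]=F0: 4-byte lead, need 3 cont bytes. acc=0x0
Byte[1]=91: continuation. acc=(acc<<6)|0x11=0x11
Byte[2]=BD: continuation. acc=(acc<<6)|0x3D=0x47D
Byte[3]=9B: continuation. acc=(acc<<6)|0x1B=0x11F5B
Completed: cp=U+11F5B (starts at byte 0)
Byte[4]=89: INVALID lead byte (not 0xxx/110x/1110/11110)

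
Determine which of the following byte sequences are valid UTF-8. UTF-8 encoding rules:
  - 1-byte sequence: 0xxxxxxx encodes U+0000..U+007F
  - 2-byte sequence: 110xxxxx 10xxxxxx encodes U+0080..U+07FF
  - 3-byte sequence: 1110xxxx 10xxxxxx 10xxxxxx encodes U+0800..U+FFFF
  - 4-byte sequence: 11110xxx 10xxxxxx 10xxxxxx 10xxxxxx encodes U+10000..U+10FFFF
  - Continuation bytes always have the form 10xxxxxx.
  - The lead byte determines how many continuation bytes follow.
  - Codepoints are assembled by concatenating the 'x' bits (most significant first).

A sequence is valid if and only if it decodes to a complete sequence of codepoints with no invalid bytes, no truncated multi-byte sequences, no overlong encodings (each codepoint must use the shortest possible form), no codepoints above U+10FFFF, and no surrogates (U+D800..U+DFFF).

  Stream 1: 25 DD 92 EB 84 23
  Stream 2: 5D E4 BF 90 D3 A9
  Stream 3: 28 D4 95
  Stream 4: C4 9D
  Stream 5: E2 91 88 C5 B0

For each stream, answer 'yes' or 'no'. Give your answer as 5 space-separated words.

Stream 1: error at byte offset 5. INVALID
Stream 2: decodes cleanly. VALID
Stream 3: decodes cleanly. VALID
Stream 4: decodes cleanly. VALID
Stream 5: decodes cleanly. VALID

Answer: no yes yes yes yes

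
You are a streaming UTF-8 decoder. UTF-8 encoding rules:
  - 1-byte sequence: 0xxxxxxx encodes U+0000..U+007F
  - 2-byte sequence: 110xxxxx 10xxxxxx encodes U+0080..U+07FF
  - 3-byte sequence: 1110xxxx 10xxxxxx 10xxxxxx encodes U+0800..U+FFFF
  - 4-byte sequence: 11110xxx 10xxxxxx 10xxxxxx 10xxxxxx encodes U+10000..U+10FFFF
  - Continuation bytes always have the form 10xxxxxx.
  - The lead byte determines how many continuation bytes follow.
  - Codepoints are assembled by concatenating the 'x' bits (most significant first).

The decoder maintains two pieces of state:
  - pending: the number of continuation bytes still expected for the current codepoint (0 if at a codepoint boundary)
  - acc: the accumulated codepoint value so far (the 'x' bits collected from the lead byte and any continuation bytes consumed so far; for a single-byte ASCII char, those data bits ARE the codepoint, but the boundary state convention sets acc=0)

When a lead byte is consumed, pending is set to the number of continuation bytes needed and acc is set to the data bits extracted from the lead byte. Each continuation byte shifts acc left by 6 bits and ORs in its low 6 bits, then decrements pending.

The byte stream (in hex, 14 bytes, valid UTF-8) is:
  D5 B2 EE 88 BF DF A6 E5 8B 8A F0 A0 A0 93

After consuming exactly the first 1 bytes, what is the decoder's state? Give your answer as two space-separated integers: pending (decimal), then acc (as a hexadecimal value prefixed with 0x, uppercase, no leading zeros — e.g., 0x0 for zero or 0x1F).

Answer: 1 0x15

Derivation:
Byte[0]=D5: 2-byte lead. pending=1, acc=0x15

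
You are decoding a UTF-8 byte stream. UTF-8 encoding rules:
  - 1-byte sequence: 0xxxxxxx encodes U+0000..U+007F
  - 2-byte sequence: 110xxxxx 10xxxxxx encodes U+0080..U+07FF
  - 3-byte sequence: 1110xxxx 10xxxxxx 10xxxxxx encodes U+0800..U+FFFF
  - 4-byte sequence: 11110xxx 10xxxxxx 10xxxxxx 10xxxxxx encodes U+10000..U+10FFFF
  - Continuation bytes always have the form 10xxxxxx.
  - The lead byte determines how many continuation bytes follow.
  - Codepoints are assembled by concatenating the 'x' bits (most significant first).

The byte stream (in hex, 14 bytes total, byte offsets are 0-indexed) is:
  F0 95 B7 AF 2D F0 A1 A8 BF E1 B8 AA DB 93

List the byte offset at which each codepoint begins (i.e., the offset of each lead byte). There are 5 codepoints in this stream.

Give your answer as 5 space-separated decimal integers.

Answer: 0 4 5 9 12

Derivation:
Byte[0]=F0: 4-byte lead, need 3 cont bytes. acc=0x0
Byte[1]=95: continuation. acc=(acc<<6)|0x15=0x15
Byte[2]=B7: continuation. acc=(acc<<6)|0x37=0x577
Byte[3]=AF: continuation. acc=(acc<<6)|0x2F=0x15DEF
Completed: cp=U+15DEF (starts at byte 0)
Byte[4]=2D: 1-byte ASCII. cp=U+002D
Byte[5]=F0: 4-byte lead, need 3 cont bytes. acc=0x0
Byte[6]=A1: continuation. acc=(acc<<6)|0x21=0x21
Byte[7]=A8: continuation. acc=(acc<<6)|0x28=0x868
Byte[8]=BF: continuation. acc=(acc<<6)|0x3F=0x21A3F
Completed: cp=U+21A3F (starts at byte 5)
Byte[9]=E1: 3-byte lead, need 2 cont bytes. acc=0x1
Byte[10]=B8: continuation. acc=(acc<<6)|0x38=0x78
Byte[11]=AA: continuation. acc=(acc<<6)|0x2A=0x1E2A
Completed: cp=U+1E2A (starts at byte 9)
Byte[12]=DB: 2-byte lead, need 1 cont bytes. acc=0x1B
Byte[13]=93: continuation. acc=(acc<<6)|0x13=0x6D3
Completed: cp=U+06D3 (starts at byte 12)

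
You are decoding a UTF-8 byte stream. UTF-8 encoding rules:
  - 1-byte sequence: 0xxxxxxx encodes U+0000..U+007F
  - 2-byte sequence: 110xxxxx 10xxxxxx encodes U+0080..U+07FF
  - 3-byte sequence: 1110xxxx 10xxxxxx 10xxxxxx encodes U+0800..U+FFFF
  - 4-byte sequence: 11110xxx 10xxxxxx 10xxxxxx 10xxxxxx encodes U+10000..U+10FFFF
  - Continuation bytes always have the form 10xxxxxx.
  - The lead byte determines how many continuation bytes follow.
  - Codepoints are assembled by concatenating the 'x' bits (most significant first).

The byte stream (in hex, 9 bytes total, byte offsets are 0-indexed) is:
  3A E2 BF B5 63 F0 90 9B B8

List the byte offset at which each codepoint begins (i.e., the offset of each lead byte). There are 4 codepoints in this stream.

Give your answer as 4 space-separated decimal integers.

Byte[0]=3A: 1-byte ASCII. cp=U+003A
Byte[1]=E2: 3-byte lead, need 2 cont bytes. acc=0x2
Byte[2]=BF: continuation. acc=(acc<<6)|0x3F=0xBF
Byte[3]=B5: continuation. acc=(acc<<6)|0x35=0x2FF5
Completed: cp=U+2FF5 (starts at byte 1)
Byte[4]=63: 1-byte ASCII. cp=U+0063
Byte[5]=F0: 4-byte lead, need 3 cont bytes. acc=0x0
Byte[6]=90: continuation. acc=(acc<<6)|0x10=0x10
Byte[7]=9B: continuation. acc=(acc<<6)|0x1B=0x41B
Byte[8]=B8: continuation. acc=(acc<<6)|0x38=0x106F8
Completed: cp=U+106F8 (starts at byte 5)

Answer: 0 1 4 5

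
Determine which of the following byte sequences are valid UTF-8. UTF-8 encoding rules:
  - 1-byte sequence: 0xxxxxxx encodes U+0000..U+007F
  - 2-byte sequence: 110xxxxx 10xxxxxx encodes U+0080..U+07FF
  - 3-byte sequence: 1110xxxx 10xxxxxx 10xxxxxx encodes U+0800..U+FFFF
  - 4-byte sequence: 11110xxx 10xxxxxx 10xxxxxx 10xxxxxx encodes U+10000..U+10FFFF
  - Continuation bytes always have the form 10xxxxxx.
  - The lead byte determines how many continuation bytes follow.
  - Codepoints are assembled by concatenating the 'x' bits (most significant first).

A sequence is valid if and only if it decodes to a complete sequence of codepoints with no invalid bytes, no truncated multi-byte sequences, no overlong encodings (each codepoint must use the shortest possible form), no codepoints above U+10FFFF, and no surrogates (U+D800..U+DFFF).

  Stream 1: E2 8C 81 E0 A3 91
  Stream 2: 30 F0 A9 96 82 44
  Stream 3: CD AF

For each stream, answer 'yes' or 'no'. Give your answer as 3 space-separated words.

Answer: yes yes yes

Derivation:
Stream 1: decodes cleanly. VALID
Stream 2: decodes cleanly. VALID
Stream 3: decodes cleanly. VALID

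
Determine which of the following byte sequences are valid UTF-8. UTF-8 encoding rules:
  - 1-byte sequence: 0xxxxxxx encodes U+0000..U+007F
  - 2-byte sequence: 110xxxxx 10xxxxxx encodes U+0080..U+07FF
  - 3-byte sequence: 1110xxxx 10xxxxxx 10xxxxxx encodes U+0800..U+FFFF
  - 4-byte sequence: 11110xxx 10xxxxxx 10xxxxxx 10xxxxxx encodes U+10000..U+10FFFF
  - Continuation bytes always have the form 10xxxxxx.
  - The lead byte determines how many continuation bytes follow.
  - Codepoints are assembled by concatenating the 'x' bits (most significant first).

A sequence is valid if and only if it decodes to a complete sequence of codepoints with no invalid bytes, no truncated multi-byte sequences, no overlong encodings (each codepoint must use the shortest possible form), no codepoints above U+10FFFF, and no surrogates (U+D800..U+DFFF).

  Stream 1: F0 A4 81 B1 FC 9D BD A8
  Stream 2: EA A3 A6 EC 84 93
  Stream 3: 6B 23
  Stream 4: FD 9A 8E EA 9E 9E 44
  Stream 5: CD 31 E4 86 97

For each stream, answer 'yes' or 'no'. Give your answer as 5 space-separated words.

Stream 1: error at byte offset 4. INVALID
Stream 2: decodes cleanly. VALID
Stream 3: decodes cleanly. VALID
Stream 4: error at byte offset 0. INVALID
Stream 5: error at byte offset 1. INVALID

Answer: no yes yes no no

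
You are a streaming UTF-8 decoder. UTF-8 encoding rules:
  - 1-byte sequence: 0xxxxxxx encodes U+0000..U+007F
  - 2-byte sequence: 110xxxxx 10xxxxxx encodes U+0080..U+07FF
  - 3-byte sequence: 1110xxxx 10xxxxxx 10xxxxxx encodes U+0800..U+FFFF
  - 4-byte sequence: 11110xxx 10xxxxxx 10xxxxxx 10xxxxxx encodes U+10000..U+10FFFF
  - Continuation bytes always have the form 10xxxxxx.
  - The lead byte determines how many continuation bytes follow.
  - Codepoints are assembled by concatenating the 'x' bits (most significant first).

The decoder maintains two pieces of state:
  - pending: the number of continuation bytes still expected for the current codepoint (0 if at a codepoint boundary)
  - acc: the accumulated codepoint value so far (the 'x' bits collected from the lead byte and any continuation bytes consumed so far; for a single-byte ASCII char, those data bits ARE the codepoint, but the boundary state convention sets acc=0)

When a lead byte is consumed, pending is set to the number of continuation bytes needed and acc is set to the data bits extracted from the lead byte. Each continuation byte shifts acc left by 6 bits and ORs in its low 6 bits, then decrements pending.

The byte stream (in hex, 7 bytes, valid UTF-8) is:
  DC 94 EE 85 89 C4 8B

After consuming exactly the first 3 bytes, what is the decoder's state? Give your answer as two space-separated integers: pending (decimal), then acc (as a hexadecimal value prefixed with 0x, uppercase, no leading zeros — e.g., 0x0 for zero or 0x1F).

Answer: 2 0xE

Derivation:
Byte[0]=DC: 2-byte lead. pending=1, acc=0x1C
Byte[1]=94: continuation. acc=(acc<<6)|0x14=0x714, pending=0
Byte[2]=EE: 3-byte lead. pending=2, acc=0xE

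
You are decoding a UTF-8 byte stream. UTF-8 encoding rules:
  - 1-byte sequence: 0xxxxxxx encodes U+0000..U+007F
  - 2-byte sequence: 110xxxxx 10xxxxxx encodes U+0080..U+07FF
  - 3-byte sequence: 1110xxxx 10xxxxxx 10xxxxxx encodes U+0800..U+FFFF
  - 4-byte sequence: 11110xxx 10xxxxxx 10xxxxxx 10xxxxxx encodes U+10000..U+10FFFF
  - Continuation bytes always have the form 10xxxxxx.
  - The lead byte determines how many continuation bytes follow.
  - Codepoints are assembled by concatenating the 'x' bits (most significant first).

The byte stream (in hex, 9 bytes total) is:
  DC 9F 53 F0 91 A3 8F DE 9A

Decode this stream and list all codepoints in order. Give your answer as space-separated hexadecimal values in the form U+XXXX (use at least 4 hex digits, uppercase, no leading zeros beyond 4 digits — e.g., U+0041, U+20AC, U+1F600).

Byte[0]=DC: 2-byte lead, need 1 cont bytes. acc=0x1C
Byte[1]=9F: continuation. acc=(acc<<6)|0x1F=0x71F
Completed: cp=U+071F (starts at byte 0)
Byte[2]=53: 1-byte ASCII. cp=U+0053
Byte[3]=F0: 4-byte lead, need 3 cont bytes. acc=0x0
Byte[4]=91: continuation. acc=(acc<<6)|0x11=0x11
Byte[5]=A3: continuation. acc=(acc<<6)|0x23=0x463
Byte[6]=8F: continuation. acc=(acc<<6)|0x0F=0x118CF
Completed: cp=U+118CF (starts at byte 3)
Byte[7]=DE: 2-byte lead, need 1 cont bytes. acc=0x1E
Byte[8]=9A: continuation. acc=(acc<<6)|0x1A=0x79A
Completed: cp=U+079A (starts at byte 7)

Answer: U+071F U+0053 U+118CF U+079A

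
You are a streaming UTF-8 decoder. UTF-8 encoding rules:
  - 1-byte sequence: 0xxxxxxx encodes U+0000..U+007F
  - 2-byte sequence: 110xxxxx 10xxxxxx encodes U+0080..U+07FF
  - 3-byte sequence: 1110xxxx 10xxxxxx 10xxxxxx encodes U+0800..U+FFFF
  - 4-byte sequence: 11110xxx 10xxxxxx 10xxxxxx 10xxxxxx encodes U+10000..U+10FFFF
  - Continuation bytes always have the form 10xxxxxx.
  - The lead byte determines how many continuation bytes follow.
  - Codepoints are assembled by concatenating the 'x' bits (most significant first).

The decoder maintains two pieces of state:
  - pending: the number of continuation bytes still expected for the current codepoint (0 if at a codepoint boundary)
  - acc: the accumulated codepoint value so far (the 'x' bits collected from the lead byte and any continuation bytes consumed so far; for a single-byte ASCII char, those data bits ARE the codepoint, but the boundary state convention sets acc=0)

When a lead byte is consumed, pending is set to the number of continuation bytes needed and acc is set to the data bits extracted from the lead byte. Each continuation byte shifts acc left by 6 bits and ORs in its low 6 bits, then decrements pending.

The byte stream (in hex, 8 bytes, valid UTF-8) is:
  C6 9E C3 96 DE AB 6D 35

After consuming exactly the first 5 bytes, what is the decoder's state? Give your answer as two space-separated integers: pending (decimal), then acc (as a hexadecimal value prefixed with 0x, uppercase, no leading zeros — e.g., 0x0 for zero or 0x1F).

Answer: 1 0x1E

Derivation:
Byte[0]=C6: 2-byte lead. pending=1, acc=0x6
Byte[1]=9E: continuation. acc=(acc<<6)|0x1E=0x19E, pending=0
Byte[2]=C3: 2-byte lead. pending=1, acc=0x3
Byte[3]=96: continuation. acc=(acc<<6)|0x16=0xD6, pending=0
Byte[4]=DE: 2-byte lead. pending=1, acc=0x1E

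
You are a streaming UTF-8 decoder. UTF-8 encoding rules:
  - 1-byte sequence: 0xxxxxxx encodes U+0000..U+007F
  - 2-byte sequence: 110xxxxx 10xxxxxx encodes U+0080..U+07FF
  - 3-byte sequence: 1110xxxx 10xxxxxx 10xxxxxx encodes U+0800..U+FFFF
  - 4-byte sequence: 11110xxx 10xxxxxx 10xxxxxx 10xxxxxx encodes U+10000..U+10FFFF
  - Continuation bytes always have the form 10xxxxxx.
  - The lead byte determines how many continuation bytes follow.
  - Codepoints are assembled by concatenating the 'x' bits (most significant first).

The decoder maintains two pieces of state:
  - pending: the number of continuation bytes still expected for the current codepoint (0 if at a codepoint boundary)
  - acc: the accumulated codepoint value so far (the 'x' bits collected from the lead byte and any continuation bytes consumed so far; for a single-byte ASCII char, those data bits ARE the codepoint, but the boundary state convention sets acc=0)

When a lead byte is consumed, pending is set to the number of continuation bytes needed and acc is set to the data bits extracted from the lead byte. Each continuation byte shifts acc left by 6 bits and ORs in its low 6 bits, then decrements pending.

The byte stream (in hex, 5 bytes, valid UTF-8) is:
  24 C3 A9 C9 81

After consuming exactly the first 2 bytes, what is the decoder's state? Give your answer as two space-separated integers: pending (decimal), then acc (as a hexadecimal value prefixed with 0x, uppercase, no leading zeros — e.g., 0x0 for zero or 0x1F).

Byte[0]=24: 1-byte. pending=0, acc=0x0
Byte[1]=C3: 2-byte lead. pending=1, acc=0x3

Answer: 1 0x3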